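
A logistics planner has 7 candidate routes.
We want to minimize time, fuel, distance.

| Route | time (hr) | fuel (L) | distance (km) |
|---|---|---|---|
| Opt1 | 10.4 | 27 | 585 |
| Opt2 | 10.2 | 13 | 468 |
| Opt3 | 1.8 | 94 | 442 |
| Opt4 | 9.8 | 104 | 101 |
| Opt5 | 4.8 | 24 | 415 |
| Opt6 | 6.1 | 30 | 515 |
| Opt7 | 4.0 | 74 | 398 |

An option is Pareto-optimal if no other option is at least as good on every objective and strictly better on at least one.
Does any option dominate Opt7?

No

Opt1: worse on time (10.4 vs 4.0).
Opt2: worse on time (10.2 vs 4.0).
Opt3: worse on fuel (94 vs 74).
Opt4: worse on time (9.8 vs 4.0).
Opt5: worse on time (4.8 vs 4.0).
Opt6: worse on time (6.1 vs 4.0).
No option is at least as good as Opt7 on every objective and strictly better on one.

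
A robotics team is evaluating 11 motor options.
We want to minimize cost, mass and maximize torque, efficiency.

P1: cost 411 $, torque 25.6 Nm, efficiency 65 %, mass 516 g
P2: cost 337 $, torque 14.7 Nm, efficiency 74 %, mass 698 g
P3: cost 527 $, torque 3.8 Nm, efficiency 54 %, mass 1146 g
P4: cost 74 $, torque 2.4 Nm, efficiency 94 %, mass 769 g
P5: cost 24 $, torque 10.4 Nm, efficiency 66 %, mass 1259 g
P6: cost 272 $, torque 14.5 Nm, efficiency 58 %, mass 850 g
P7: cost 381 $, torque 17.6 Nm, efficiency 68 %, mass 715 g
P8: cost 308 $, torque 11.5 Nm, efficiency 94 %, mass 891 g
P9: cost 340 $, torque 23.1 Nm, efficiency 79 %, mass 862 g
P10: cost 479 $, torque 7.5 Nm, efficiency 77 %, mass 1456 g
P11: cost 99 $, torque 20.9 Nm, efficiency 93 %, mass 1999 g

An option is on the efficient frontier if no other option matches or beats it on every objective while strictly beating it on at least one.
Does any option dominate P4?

No

P1: worse on cost (411 vs 74).
P2: worse on cost (337 vs 74).
P3: worse on cost (527 vs 74).
P5: worse on efficiency (66 vs 94).
P6: worse on cost (272 vs 74).
P7: worse on cost (381 vs 74).
P8: worse on cost (308 vs 74).
P9: worse on cost (340 vs 74).
P10: worse on cost (479 vs 74).
P11: worse on cost (99 vs 74).
No option is at least as good as P4 on every objective and strictly better on one.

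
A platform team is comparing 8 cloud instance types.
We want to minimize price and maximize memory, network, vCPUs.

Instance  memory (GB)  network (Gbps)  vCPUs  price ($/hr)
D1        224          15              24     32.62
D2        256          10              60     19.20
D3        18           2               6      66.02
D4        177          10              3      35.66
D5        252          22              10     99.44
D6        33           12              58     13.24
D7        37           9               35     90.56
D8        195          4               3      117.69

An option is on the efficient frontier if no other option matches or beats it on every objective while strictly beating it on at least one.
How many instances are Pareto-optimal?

4

D1: not dominated.
D2: not dominated (best memory).
D3: dominated by D1 (memory 224≥18, network 15≥2, vCPUs 24≥6, price 32.62≤66.02).
D4: dominated by D1 (memory 224≥177, network 15≥10, vCPUs 24≥3, price 32.62≤35.66).
D5: not dominated (best network).
D6: not dominated (best price).
D7: dominated by D2 (memory 256≥37, network 10≥9, vCPUs 60≥35, price 19.20≤90.56).
D8: dominated by D1 (memory 224≥195, network 15≥4, vCPUs 24≥3, price 32.62≤117.69).
Pareto-optimal: D1, D2, D5, D6 → 4.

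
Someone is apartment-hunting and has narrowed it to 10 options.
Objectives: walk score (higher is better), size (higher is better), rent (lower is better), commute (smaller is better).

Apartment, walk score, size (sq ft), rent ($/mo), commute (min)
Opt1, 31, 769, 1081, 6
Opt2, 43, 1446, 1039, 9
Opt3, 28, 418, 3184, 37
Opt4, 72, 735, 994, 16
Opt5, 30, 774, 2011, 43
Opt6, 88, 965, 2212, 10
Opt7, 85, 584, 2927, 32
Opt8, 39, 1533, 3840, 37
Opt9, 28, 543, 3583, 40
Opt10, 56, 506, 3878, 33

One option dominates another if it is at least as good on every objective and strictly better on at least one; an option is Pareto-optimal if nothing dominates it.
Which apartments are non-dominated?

Opt1: not dominated (best commute).
Opt2: not dominated.
Opt3: dominated by Opt1 (walk score 31≥28, size 769≥418, rent 1081≤3184, commute 6≤37).
Opt4: not dominated (best rent).
Opt5: dominated by Opt2 (walk score 43≥30, size 1446≥774, rent 1039≤2011, commute 9≤43).
Opt6: not dominated (best walk score).
Opt7: dominated by Opt6 (walk score 88≥85, size 965≥584, rent 2212≤2927, commute 10≤32).
Opt8: not dominated (best size).
Opt9: dominated by Opt1 (walk score 31≥28, size 769≥543, rent 1081≤3583, commute 6≤40).
Opt10: dominated by Opt4 (walk score 72≥56, size 735≥506, rent 994≤3878, commute 16≤33).

Opt1, Opt2, Opt4, Opt6, Opt8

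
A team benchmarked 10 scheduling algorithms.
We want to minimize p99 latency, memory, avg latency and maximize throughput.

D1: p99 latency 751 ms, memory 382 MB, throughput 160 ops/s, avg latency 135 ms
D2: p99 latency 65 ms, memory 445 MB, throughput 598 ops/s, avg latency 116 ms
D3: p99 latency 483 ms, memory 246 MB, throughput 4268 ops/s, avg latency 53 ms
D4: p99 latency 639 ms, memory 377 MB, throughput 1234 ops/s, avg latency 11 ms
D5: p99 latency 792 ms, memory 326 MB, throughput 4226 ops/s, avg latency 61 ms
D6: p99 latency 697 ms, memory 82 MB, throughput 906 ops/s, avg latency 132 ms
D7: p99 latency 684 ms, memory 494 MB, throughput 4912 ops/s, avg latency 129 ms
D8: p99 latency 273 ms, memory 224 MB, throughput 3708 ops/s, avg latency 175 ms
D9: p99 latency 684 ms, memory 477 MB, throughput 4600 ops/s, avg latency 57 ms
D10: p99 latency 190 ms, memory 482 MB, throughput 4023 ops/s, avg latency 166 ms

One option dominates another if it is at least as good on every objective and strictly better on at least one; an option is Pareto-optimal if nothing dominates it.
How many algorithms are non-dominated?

D1: dominated by D3 (p99 latency 483≤751, memory 246≤382, throughput 4268≥160, avg latency 53≤135).
D2: not dominated (best p99 latency).
D3: not dominated.
D4: not dominated (best avg latency).
D5: dominated by D3 (p99 latency 483≤792, memory 246≤326, throughput 4268≥4226, avg latency 53≤61).
D6: not dominated (best memory).
D7: not dominated (best throughput).
D8: not dominated.
D9: not dominated.
D10: not dominated.
Pareto-optimal: D2, D3, D4, D6, D7, D8, D9, D10 → 8.

8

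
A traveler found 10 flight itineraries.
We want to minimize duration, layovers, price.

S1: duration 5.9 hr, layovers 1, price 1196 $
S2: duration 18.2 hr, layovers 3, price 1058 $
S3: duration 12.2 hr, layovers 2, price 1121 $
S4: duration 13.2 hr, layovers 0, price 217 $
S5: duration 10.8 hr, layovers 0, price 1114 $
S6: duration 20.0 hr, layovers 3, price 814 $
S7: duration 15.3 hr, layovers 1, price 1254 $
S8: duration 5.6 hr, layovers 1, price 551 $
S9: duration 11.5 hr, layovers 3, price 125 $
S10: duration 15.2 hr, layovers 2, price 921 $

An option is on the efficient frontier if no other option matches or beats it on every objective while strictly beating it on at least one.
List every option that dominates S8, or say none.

none

S1: worse on duration (5.9 vs 5.6).
S2: worse on duration (18.2 vs 5.6).
S3: worse on duration (12.2 vs 5.6).
S4: worse on duration (13.2 vs 5.6).
S5: worse on duration (10.8 vs 5.6).
S6: worse on duration (20.0 vs 5.6).
S7: worse on duration (15.3 vs 5.6).
S9: worse on duration (11.5 vs 5.6).
S10: worse on duration (15.2 vs 5.6).
No option dominates S8.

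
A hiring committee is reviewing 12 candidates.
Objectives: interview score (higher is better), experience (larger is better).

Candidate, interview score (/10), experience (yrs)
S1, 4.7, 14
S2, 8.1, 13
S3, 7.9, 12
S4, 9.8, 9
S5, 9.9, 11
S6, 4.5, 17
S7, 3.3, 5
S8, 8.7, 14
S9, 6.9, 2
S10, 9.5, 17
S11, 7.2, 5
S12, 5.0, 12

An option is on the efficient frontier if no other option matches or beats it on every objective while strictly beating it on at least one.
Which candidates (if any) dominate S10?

none

S1: worse on interview score (4.7 vs 9.5).
S2: worse on interview score (8.1 vs 9.5).
S3: worse on interview score (7.9 vs 9.5).
S4: worse on experience (9 vs 17).
S5: worse on experience (11 vs 17).
S6: worse on interview score (4.5 vs 9.5).
S7: worse on interview score (3.3 vs 9.5).
S8: worse on interview score (8.7 vs 9.5).
S9: worse on interview score (6.9 vs 9.5).
S11: worse on interview score (7.2 vs 9.5).
S12: worse on interview score (5.0 vs 9.5).
No option dominates S10.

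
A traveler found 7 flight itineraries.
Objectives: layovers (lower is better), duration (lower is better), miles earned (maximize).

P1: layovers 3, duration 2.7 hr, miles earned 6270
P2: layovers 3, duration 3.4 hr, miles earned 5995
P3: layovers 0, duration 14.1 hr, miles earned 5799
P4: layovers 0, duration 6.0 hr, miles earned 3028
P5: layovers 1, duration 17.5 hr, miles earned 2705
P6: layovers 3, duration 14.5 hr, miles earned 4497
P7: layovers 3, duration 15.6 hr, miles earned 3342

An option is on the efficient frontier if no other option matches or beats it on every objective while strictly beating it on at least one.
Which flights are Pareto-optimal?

P1: not dominated (best duration).
P2: dominated by P1 (layovers 3≤3, duration 2.7≤3.4, miles earned 6270≥5995).
P3: not dominated.
P4: not dominated.
P5: dominated by P3 (layovers 0≤1, duration 14.1≤17.5, miles earned 5799≥2705).
P6: dominated by P1 (layovers 3≤3, duration 2.7≤14.5, miles earned 6270≥4497).
P7: dominated by P1 (layovers 3≤3, duration 2.7≤15.6, miles earned 6270≥3342).

P1, P3, P4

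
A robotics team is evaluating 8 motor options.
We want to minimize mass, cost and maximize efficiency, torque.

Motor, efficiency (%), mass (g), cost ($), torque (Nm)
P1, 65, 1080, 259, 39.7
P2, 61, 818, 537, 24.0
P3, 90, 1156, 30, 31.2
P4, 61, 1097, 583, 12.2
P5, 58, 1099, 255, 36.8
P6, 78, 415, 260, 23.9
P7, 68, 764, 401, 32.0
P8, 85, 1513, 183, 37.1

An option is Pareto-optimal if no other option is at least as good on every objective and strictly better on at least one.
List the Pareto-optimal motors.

P1: not dominated (best torque).
P2: dominated by P7 (efficiency 68≥61, mass 764≤818, cost 401≤537, torque 32.0≥24.0).
P3: not dominated (best efficiency).
P4: dominated by P1 (efficiency 65≥61, mass 1080≤1097, cost 259≤583, torque 39.7≥12.2).
P5: not dominated.
P6: not dominated (best mass).
P7: not dominated.
P8: not dominated.

P1, P3, P5, P6, P7, P8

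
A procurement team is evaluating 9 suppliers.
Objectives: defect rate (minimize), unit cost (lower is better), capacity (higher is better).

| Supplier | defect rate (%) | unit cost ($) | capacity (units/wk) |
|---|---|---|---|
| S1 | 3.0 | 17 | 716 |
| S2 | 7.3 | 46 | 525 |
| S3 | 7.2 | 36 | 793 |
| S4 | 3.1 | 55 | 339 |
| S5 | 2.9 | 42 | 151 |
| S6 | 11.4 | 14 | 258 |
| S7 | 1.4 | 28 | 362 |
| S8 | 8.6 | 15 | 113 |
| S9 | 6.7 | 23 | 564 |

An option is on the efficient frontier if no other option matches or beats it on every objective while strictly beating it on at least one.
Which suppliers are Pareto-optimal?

S1: not dominated.
S2: dominated by S1 (defect rate 3.0≤7.3, unit cost 17≤46, capacity 716≥525).
S3: not dominated (best capacity).
S4: dominated by S1 (defect rate 3.0≤3.1, unit cost 17≤55, capacity 716≥339).
S5: dominated by S7 (defect rate 1.4≤2.9, unit cost 28≤42, capacity 362≥151).
S6: not dominated (best unit cost).
S7: not dominated (best defect rate).
S8: not dominated.
S9: dominated by S1 (defect rate 3.0≤6.7, unit cost 17≤23, capacity 716≥564).

S1, S3, S6, S7, S8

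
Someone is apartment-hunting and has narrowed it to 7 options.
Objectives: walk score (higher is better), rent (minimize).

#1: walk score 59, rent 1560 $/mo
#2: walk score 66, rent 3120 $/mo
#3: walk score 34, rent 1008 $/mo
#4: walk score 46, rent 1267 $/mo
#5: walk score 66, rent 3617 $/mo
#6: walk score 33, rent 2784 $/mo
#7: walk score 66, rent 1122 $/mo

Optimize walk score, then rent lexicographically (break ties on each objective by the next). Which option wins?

#7

First maximize walk score: best is 66, kept {#2, #5, #7}.
Then minimize rent: best is 1122, kept {#7}.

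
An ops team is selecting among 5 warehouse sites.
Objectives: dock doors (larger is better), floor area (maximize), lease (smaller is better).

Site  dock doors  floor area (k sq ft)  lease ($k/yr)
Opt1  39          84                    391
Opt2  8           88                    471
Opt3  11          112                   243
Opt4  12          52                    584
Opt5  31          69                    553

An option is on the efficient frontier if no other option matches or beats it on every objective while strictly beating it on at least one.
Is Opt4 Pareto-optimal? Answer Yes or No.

No

Opt1 vs Opt4: dock doors 39≥12, floor area 84≥52, lease 391≤584 — Opt1 is at least as good on every objective and strictly better on at least one, so Opt1 dominates Opt4.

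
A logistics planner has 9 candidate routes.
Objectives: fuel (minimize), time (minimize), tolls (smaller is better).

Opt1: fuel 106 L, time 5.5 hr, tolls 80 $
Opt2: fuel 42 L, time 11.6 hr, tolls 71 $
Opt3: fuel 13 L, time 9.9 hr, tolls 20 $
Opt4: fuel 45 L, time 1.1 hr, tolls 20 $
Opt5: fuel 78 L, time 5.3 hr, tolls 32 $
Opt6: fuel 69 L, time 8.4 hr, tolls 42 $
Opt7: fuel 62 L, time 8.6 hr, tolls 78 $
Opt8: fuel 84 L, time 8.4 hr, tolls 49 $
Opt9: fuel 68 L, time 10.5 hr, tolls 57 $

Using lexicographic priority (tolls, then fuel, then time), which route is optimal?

First minimize tolls: best is 20, kept {Opt3, Opt4}.
Then minimize fuel: best is 13, kept {Opt3}.

Opt3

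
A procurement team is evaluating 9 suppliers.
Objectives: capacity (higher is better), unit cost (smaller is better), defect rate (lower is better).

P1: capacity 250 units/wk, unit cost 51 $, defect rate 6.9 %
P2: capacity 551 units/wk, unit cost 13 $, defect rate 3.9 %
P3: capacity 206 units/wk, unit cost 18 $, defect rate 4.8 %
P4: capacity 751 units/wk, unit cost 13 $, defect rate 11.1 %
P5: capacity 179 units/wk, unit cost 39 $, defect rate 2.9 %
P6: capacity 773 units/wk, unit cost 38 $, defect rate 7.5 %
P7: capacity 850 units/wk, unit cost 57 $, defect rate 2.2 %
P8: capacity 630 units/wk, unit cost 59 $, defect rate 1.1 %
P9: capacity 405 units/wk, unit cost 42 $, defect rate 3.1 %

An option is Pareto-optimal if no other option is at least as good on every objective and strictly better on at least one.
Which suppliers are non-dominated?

P1: dominated by P2 (capacity 551≥250, unit cost 13≤51, defect rate 3.9≤6.9).
P2: not dominated.
P3: dominated by P2 (capacity 551≥206, unit cost 13≤18, defect rate 3.9≤4.8).
P4: not dominated.
P5: not dominated.
P6: not dominated.
P7: not dominated (best capacity).
P8: not dominated (best defect rate).
P9: not dominated.

P2, P4, P5, P6, P7, P8, P9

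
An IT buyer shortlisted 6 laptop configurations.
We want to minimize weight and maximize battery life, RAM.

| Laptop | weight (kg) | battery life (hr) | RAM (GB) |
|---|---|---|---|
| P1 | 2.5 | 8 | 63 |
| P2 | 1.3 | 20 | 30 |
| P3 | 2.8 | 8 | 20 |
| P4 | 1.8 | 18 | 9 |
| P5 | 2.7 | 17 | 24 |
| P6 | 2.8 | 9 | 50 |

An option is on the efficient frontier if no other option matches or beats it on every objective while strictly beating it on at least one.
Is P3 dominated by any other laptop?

Yes

P1 vs P3: weight 2.5≤2.8, battery life 8≥8, RAM 63≥20 — P1 is at least as good on every objective and strictly better on at least one, so P1 dominates P3.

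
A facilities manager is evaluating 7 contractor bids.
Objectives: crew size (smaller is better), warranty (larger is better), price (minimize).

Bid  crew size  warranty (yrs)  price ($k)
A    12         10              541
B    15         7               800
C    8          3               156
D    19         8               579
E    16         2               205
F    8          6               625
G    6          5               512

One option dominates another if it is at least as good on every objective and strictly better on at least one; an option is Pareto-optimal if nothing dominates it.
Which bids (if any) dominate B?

A

A: crew size 12≤15, warranty 10≥7, price 541≤800 — dominates B.
Others (C, D, E, F, G) are each worse than B on at least one objective.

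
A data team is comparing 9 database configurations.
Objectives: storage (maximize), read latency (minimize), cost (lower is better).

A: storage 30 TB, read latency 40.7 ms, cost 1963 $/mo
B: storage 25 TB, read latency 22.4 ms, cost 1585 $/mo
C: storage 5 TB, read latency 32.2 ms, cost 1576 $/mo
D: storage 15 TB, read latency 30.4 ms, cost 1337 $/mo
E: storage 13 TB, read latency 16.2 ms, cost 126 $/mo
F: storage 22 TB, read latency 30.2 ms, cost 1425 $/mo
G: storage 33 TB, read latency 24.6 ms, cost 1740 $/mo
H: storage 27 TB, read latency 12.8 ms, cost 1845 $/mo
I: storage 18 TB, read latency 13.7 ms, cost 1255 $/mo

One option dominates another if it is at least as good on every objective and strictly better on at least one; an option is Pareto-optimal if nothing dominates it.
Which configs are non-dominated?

B, E, F, G, H, I

A: dominated by G (storage 33≥30, read latency 24.6≤40.7, cost 1740≤1963).
B: not dominated.
C: dominated by D (storage 15≥5, read latency 30.4≤32.2, cost 1337≤1576).
D: dominated by I (storage 18≥15, read latency 13.7≤30.4, cost 1255≤1337).
E: not dominated (best cost).
F: not dominated.
G: not dominated (best storage).
H: not dominated (best read latency).
I: not dominated.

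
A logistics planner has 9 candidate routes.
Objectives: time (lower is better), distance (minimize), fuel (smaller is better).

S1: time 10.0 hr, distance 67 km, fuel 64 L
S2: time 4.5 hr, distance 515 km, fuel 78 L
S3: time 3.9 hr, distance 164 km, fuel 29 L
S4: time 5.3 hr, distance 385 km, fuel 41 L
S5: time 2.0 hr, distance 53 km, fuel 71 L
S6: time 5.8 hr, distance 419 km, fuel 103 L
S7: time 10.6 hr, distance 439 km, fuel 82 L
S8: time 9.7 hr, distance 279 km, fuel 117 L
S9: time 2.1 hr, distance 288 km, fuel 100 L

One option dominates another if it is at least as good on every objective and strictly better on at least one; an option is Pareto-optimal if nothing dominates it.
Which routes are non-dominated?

S1, S3, S5

S1: not dominated.
S2: dominated by S3 (time 3.9≤4.5, distance 164≤515, fuel 29≤78).
S3: not dominated (best fuel).
S4: dominated by S3 (time 3.9≤5.3, distance 164≤385, fuel 29≤41).
S5: not dominated (best time).
S6: dominated by S3 (time 3.9≤5.8, distance 164≤419, fuel 29≤103).
S7: dominated by S1 (time 10.0≤10.6, distance 67≤439, fuel 64≤82).
S8: dominated by S3 (time 3.9≤9.7, distance 164≤279, fuel 29≤117).
S9: dominated by S5 (time 2.0≤2.1, distance 53≤288, fuel 71≤100).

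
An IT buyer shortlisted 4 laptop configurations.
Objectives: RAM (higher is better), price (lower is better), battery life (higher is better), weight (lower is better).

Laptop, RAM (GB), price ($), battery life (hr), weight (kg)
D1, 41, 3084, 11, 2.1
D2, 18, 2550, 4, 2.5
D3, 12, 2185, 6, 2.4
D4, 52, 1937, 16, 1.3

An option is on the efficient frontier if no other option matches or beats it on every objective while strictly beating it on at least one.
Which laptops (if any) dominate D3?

D4

D4: RAM 52≥12, price 1937≤2185, battery life 16≥6, weight 1.3≤2.4 — dominates D3.
Others (D1, D2) are each worse than D3 on at least one objective.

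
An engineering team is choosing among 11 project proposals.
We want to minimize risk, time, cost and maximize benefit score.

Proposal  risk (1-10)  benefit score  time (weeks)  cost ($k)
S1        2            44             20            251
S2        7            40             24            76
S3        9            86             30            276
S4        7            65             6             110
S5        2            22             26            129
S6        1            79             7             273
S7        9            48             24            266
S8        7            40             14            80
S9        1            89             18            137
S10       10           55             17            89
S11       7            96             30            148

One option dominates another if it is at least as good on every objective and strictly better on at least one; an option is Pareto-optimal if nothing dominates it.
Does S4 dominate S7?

Yes

S4 vs S7: risk 7≤9, benefit score 65≥48, time 6≤24, cost 110≤266 — S4 is at least as good on every objective with at least one strict improvement.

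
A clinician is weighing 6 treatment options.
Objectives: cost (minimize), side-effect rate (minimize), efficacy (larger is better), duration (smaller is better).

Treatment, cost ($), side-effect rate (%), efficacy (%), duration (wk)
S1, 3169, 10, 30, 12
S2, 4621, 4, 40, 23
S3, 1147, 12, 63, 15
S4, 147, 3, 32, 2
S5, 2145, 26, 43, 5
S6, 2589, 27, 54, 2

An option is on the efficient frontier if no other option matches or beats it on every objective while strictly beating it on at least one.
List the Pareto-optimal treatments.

S2, S3, S4, S5, S6

S1: dominated by S4 (cost 147≤3169, side-effect rate 3≤10, efficacy 32≥30, duration 2≤12).
S2: not dominated.
S3: not dominated (best efficacy).
S4: not dominated (best cost).
S5: not dominated.
S6: not dominated.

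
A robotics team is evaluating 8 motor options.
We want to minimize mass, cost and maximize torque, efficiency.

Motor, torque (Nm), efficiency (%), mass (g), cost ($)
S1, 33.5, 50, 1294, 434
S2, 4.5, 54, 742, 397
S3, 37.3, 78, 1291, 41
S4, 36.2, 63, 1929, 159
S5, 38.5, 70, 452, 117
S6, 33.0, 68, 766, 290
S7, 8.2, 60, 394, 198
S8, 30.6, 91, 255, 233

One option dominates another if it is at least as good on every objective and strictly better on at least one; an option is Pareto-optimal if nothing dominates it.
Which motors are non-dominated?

S1: dominated by S3 (torque 37.3≥33.5, efficiency 78≥50, mass 1291≤1294, cost 41≤434).
S2: dominated by S5 (torque 38.5≥4.5, efficiency 70≥54, mass 452≤742, cost 117≤397).
S3: not dominated (best cost).
S4: dominated by S3 (torque 37.3≥36.2, efficiency 78≥63, mass 1291≤1929, cost 41≤159).
S5: not dominated (best torque).
S6: dominated by S5 (torque 38.5≥33.0, efficiency 70≥68, mass 452≤766, cost 117≤290).
S7: not dominated.
S8: not dominated (best efficiency).

S3, S5, S7, S8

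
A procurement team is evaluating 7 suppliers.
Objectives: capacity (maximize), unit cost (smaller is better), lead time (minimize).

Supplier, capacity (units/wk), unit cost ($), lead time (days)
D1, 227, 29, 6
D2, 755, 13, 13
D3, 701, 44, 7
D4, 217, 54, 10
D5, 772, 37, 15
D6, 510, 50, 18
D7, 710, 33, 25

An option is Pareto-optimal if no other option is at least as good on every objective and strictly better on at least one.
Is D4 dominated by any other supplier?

D1 vs D4: capacity 227≥217, unit cost 29≤54, lead time 6≤10 — D1 is at least as good on every objective and strictly better on at least one, so D1 dominates D4.

Yes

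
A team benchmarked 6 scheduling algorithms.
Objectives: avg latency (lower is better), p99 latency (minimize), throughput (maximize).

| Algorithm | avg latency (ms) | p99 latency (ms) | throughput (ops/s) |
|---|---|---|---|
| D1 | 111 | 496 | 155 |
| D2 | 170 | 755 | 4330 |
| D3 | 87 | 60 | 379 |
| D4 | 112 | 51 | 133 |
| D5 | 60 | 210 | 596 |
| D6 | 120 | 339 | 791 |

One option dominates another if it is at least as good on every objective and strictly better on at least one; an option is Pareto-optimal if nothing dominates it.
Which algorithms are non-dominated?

D2, D3, D4, D5, D6

D1: dominated by D3 (avg latency 87≤111, p99 latency 60≤496, throughput 379≥155).
D2: not dominated (best throughput).
D3: not dominated.
D4: not dominated (best p99 latency).
D5: not dominated (best avg latency).
D6: not dominated.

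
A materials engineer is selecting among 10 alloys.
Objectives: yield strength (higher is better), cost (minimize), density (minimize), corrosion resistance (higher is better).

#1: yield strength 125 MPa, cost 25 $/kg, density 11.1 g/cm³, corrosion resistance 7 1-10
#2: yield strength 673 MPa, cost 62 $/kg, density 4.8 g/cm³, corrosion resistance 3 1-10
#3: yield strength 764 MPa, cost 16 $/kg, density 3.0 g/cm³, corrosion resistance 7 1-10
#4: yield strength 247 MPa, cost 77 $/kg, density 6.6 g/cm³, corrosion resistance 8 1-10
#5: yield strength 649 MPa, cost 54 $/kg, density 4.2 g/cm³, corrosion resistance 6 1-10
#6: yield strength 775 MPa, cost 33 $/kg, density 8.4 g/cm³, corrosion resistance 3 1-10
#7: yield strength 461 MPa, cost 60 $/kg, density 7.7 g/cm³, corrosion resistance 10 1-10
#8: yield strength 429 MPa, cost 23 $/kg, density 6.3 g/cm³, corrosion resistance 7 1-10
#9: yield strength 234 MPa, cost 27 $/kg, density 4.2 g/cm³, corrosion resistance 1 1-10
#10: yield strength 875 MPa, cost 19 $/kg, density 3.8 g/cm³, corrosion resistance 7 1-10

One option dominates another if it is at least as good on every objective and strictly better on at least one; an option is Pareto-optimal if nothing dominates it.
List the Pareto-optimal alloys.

#1: dominated by #3 (yield strength 764≥125, cost 16≤25, density 3.0≤11.1, corrosion resistance 7≥7).
#2: dominated by #3 (yield strength 764≥673, cost 16≤62, density 3.0≤4.8, corrosion resistance 7≥3).
#3: not dominated (best cost).
#4: not dominated.
#5: dominated by #3 (yield strength 764≥649, cost 16≤54, density 3.0≤4.2, corrosion resistance 7≥6).
#6: dominated by #10 (yield strength 875≥775, cost 19≤33, density 3.8≤8.4, corrosion resistance 7≥3).
#7: not dominated (best corrosion resistance).
#8: dominated by #3 (yield strength 764≥429, cost 16≤23, density 3.0≤6.3, corrosion resistance 7≥7).
#9: dominated by #3 (yield strength 764≥234, cost 16≤27, density 3.0≤4.2, corrosion resistance 7≥1).
#10: not dominated (best yield strength).

#3, #4, #7, #10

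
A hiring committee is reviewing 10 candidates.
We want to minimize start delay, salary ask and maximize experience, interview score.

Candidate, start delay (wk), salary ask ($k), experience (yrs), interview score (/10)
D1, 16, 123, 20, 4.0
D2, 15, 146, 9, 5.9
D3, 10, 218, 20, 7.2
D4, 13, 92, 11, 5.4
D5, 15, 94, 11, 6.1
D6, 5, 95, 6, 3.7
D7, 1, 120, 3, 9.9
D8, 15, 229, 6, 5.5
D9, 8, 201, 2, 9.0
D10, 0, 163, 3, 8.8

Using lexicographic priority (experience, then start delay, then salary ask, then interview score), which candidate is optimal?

First maximize experience: best is 20, kept {D1, D3}.
Then minimize start delay: best is 10, kept {D3}.

D3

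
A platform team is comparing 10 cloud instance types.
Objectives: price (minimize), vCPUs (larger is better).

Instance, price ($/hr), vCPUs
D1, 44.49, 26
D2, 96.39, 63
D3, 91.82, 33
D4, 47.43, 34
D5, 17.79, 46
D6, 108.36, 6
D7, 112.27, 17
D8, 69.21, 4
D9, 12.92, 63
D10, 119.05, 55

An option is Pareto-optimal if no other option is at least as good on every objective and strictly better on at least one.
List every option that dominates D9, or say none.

D1: worse on price (44.49 vs 12.92).
D2: worse on price (96.39 vs 12.92).
D3: worse on price (91.82 vs 12.92).
D4: worse on price (47.43 vs 12.92).
D5: worse on price (17.79 vs 12.92).
D6: worse on price (108.36 vs 12.92).
D7: worse on price (112.27 vs 12.92).
D8: worse on price (69.21 vs 12.92).
D10: worse on price (119.05 vs 12.92).
No option dominates D9.

none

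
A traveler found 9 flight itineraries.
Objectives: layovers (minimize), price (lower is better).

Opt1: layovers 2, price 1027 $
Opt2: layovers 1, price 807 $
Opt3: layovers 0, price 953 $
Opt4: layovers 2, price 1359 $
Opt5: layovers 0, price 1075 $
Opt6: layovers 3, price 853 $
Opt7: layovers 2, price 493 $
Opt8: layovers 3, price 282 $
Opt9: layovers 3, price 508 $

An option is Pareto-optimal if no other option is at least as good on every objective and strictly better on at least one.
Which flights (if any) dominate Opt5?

Opt3

Opt3: layovers 0≤0, price 953≤1075 — dominates Opt5.
Others (Opt1, Opt2, Opt4, Opt6, Opt7, Opt8, Opt9) are each worse than Opt5 on at least one objective.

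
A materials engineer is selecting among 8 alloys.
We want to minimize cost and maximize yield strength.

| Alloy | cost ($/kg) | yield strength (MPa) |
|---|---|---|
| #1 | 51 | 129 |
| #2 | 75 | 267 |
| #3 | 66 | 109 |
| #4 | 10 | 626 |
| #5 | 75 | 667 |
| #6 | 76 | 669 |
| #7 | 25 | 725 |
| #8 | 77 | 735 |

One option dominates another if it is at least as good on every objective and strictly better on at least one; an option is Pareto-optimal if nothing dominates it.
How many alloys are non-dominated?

3

#1: dominated by #4 (cost 10≤51, yield strength 626≥129).
#2: dominated by #4 (cost 10≤75, yield strength 626≥267).
#3: dominated by #1 (cost 51≤66, yield strength 129≥109).
#4: not dominated (best cost).
#5: dominated by #7 (cost 25≤75, yield strength 725≥667).
#6: dominated by #7 (cost 25≤76, yield strength 725≥669).
#7: not dominated.
#8: not dominated (best yield strength).
Pareto-optimal: #4, #7, #8 → 3.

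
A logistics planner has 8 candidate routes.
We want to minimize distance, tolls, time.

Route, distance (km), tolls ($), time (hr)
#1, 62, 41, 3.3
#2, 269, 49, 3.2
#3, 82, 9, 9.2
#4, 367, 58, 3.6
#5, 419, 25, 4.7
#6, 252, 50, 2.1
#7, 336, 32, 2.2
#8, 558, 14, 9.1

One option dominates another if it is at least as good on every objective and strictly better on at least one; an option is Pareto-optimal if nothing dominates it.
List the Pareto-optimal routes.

#1: not dominated (best distance).
#2: not dominated.
#3: not dominated (best tolls).
#4: dominated by #1 (distance 62≤367, tolls 41≤58, time 3.3≤3.6).
#5: not dominated.
#6: not dominated (best time).
#7: not dominated.
#8: not dominated.

#1, #2, #3, #5, #6, #7, #8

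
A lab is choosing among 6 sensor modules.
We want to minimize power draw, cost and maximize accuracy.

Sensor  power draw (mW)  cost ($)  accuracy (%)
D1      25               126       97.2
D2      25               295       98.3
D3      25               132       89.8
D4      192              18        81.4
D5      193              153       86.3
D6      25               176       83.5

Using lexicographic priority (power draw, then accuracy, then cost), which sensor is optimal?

First minimize power draw: best is 25, kept {D1, D2, D3, D6}.
Then maximize accuracy: best is 98.3, kept {D2}.

D2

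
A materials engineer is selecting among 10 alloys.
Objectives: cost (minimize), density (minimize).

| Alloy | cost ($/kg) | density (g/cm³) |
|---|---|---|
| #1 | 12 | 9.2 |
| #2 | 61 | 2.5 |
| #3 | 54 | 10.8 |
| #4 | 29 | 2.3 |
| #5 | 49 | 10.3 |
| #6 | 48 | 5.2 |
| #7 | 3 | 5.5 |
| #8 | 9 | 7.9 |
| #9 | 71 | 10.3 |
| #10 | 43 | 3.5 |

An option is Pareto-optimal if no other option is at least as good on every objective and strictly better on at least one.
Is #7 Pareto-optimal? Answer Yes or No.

Yes

#1: worse on cost (12 vs 3).
#2: worse on cost (61 vs 3).
#3: worse on cost (54 vs 3).
#4: worse on cost (29 vs 3).
#5: worse on cost (49 vs 3).
#6: worse on cost (48 vs 3).
#8: worse on cost (9 vs 3).
#9: worse on cost (71 vs 3).
#10: worse on cost (43 vs 3).
No option is at least as good as #7 on every objective and strictly better on one.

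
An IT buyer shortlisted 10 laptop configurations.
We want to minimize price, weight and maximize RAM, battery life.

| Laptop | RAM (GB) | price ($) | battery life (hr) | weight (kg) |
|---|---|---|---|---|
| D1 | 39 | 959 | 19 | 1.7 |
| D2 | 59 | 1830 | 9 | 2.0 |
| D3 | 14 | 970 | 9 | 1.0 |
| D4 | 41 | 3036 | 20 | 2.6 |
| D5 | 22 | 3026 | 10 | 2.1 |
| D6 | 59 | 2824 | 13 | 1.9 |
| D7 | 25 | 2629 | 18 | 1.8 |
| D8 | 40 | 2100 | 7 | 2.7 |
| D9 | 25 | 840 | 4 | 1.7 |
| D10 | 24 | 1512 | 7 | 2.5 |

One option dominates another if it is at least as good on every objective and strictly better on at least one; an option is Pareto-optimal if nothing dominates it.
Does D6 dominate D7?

No

D6 vs D7: D6 is worse on price (2824 vs 2629), so it does not dominate D7.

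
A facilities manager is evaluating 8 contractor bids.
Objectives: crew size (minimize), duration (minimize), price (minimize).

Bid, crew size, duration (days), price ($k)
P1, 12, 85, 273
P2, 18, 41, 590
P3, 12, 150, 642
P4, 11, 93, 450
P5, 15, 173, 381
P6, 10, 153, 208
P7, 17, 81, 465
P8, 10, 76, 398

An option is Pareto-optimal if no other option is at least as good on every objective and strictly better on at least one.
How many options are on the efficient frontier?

4

P1: not dominated.
P2: not dominated (best duration).
P3: dominated by P1 (crew size 12≤12, duration 85≤150, price 273≤642).
P4: dominated by P8 (crew size 10≤11, duration 76≤93, price 398≤450).
P5: dominated by P1 (crew size 12≤15, duration 85≤173, price 273≤381).
P6: not dominated (best price).
P7: dominated by P8 (crew size 10≤17, duration 76≤81, price 398≤465).
P8: not dominated.
Pareto-optimal: P1, P2, P6, P8 → 4.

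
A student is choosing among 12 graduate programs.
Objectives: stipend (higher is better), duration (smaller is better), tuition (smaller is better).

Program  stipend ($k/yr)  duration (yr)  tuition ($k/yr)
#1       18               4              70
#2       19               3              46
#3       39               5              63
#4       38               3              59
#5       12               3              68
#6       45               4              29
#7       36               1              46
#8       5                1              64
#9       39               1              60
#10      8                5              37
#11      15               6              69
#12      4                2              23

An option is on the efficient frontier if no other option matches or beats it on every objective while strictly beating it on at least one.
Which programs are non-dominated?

#1: dominated by #2 (stipend 19≥18, duration 3≤4, tuition 46≤70).
#2: dominated by #7 (stipend 36≥19, duration 1≤3, tuition 46≤46).
#3: dominated by #6 (stipend 45≥39, duration 4≤5, tuition 29≤63).
#4: not dominated.
#5: dominated by #2 (stipend 19≥12, duration 3≤3, tuition 46≤68).
#6: not dominated (best stipend).
#7: not dominated.
#8: dominated by #7 (stipend 36≥5, duration 1≤1, tuition 46≤64).
#9: not dominated.
#10: dominated by #6 (stipend 45≥8, duration 4≤5, tuition 29≤37).
#11: dominated by #2 (stipend 19≥15, duration 3≤6, tuition 46≤69).
#12: not dominated (best tuition).

#4, #6, #7, #9, #12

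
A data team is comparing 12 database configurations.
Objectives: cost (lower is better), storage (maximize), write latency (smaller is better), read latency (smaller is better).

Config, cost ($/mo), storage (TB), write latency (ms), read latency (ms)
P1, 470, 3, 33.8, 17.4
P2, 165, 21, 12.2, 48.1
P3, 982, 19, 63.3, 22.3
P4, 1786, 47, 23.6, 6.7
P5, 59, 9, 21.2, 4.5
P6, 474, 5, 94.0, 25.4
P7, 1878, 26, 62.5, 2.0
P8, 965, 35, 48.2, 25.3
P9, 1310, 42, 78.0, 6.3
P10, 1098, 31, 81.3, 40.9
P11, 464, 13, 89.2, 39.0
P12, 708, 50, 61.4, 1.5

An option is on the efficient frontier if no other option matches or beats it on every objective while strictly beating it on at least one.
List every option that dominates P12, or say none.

P1: worse on storage (3 vs 50).
P2: worse on storage (21 vs 50).
P3: worse on cost (982 vs 708).
P4: worse on cost (1786 vs 708).
P5: worse on storage (9 vs 50).
P6: worse on storage (5 vs 50).
P7: worse on cost (1878 vs 708).
P8: worse on cost (965 vs 708).
P9: worse on cost (1310 vs 708).
P10: worse on cost (1098 vs 708).
P11: worse on storage (13 vs 50).
No option dominates P12.

none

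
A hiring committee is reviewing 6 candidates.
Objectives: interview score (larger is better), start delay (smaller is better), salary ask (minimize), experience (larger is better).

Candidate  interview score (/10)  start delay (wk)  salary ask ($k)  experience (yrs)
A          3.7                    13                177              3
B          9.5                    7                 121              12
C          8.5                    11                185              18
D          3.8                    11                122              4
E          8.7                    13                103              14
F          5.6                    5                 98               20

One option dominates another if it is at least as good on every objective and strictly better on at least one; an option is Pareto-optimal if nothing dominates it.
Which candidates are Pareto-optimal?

A: dominated by B (interview score 9.5≥3.7, start delay 7≤13, salary ask 121≤177, experience 12≥3).
B: not dominated (best interview score).
C: not dominated.
D: dominated by B (interview score 9.5≥3.8, start delay 7≤11, salary ask 121≤122, experience 12≥4).
E: not dominated.
F: not dominated (best start delay).

B, C, E, F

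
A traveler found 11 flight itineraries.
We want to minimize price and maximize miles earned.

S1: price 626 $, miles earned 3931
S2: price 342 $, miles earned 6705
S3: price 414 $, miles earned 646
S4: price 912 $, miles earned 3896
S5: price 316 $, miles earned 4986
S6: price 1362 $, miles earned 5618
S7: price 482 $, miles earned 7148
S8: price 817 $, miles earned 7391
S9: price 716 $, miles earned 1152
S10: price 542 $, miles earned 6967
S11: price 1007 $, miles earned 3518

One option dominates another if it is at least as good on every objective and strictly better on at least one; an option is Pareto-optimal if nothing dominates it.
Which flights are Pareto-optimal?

S1: dominated by S2 (price 342≤626, miles earned 6705≥3931).
S2: not dominated.
S3: dominated by S2 (price 342≤414, miles earned 6705≥646).
S4: dominated by S1 (price 626≤912, miles earned 3931≥3896).
S5: not dominated (best price).
S6: dominated by S2 (price 342≤1362, miles earned 6705≥5618).
S7: not dominated.
S8: not dominated (best miles earned).
S9: dominated by S1 (price 626≤716, miles earned 3931≥1152).
S10: dominated by S7 (price 482≤542, miles earned 7148≥6967).
S11: dominated by S1 (price 626≤1007, miles earned 3931≥3518).

S2, S5, S7, S8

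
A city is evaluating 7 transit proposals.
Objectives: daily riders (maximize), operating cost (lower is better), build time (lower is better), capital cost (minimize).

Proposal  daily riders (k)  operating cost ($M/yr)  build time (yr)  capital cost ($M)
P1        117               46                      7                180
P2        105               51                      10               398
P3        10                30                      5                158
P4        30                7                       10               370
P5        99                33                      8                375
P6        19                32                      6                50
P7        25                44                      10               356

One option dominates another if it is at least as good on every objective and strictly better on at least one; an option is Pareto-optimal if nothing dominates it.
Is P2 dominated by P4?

No

P4 vs P2: P4 is worse on daily riders (30 vs 105), so it does not dominate P2.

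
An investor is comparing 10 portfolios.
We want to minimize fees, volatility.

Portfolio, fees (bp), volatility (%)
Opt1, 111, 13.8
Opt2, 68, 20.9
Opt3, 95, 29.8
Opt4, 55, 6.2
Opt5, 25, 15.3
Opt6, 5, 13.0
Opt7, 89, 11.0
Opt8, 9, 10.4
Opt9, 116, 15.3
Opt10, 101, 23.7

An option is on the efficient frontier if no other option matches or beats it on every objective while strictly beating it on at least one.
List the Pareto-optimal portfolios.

Opt4, Opt6, Opt8

Opt1: dominated by Opt4 (fees 55≤111, volatility 6.2≤13.8).
Opt2: dominated by Opt4 (fees 55≤68, volatility 6.2≤20.9).
Opt3: dominated by Opt2 (fees 68≤95, volatility 20.9≤29.8).
Opt4: not dominated (best volatility).
Opt5: dominated by Opt6 (fees 5≤25, volatility 13.0≤15.3).
Opt6: not dominated (best fees).
Opt7: dominated by Opt4 (fees 55≤89, volatility 6.2≤11.0).
Opt8: not dominated.
Opt9: dominated by Opt1 (fees 111≤116, volatility 13.8≤15.3).
Opt10: dominated by Opt2 (fees 68≤101, volatility 20.9≤23.7).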